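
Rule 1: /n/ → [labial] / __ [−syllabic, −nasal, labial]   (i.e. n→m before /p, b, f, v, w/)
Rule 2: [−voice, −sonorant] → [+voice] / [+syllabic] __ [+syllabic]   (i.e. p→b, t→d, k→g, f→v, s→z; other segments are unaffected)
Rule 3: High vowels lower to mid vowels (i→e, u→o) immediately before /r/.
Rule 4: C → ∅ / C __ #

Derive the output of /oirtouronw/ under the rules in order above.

oertoorom

Rule 1 (nasal place assimilation): /n/ precedes the labial consonant /w/, so it assimilates in place to [m]. /oirtouronw/ → oirtouromw.
Rule 2 (intervocalic voicing): no segment meets the environment; /oirtouromw/ is unchanged.
Rule 3 (pre-rhotic lowering): /i/ is a high vowel immediately before /r/, so it lowers to [e]. /u/ is a high vowel immediately before /r/, so it lowers to [o]. /oirtouromw/ → oertooromw.
Rule 4 (final cluster simplification): /w/ is the second consonant of a word-final cluster /mw/, so it deletes. /oertooromw/ → oertoorom.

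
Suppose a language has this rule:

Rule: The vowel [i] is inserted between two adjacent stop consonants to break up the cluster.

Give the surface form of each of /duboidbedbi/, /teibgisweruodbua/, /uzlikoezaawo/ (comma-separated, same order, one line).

duboidibedibi, teibigisweruodibua, uzlikoezaawo

/duboidbedbi/: /d/ and /b/ form a stop–stop cluster, so [i] is inserted between them. /d/ and /b/ form a stop–stop cluster, so [i] is inserted between them. → [duboidibedibi].
/teibgisweruodbua/: /b/ and /g/ form a stop–stop cluster, so [i] is inserted between them. /d/ and /b/ form a stop–stop cluster, so [i] is inserted between them. → [teibigisweruodibua].
/uzlikoezaawo/: the rule's environment is not met; surfaces unchanged as [uzlikoezaawo].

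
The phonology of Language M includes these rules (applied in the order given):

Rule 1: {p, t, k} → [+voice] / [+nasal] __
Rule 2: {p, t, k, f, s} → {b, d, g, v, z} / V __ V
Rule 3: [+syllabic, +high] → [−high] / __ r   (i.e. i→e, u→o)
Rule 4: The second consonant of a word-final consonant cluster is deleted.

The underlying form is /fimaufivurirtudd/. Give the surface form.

fimauvivorertud

Rule 1 (post-nasal voicing): no segment meets the environment; /fimaufivurirtudd/ is unchanged.
Rule 2 (intervocalic voicing): /f/ is a voiceless obstruent between vowels /u/ and /i/, so it voices to [v]. /fimaufivurirtudd/ → fimauvivurirtudd.
Rule 3 (pre-rhotic lowering): /u/ is a high vowel immediately before /r/, so it lowers to [o]. /i/ is a high vowel immediately before /r/, so it lowers to [e]. /fimauvivurirtudd/ → fimauvivorertudd.
Rule 4 (final cluster simplification): /d/ is the second consonant of a word-final cluster /dd/, so it deletes. /fimauvivorertudd/ → fimauvivorertud.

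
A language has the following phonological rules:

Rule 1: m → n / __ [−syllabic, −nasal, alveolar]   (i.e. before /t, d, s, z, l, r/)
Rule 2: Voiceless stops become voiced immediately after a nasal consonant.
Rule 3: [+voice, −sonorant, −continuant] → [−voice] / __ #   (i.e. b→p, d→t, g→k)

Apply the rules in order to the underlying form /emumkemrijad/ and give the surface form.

Rule 1 (nasal place assimilation): /m/ precedes the alveolar consonant /r/, so it assimilates in place to [n]. /emumkemrijad/ → emumkenrijad.
Rule 2 (post-nasal voicing): /k/ is a voiceless stop immediately after the nasal /m/, so it voices to [g]. /emumkenrijad/ → emumgenrijad.
Rule 3 (final devoicing): /d/ is a voiced stop in word-final position, so it devoices to [t]. /emumgenrijad/ → emumgenrijat.

emumgenrijat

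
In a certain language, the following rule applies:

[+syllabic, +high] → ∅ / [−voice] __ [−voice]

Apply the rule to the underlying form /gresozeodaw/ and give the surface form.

No segment of /gresozeodaw/ meets the structural description of the rule, so the form surfaces unchanged.

gresozeodaw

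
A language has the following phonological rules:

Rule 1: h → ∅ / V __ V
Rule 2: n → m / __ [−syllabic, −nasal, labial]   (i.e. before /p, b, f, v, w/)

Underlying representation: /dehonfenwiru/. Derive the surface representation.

deomfemwiru

Rule 1 (intervocalic h-deletion): /h/ occurs between vowels /e/ and /o/, so it deletes. /dehonfenwiru/ → deonfenwiru.
Rule 2 (nasal place assimilation): /n/ precedes the labial consonant /f/, so it assimilates in place to [m]. /n/ precedes the labial consonant /w/, so it assimilates in place to [m]. /deonfenwiru/ → deomfemwiru.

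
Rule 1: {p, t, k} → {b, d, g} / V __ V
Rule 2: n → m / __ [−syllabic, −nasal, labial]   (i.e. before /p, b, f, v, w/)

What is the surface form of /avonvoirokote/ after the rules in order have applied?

avomvoirogode

Rule 1 (intervocalic voicing): /k/ is a voiceless stop between vowels /o/ and /o/, so it voices to [g]. /t/ is a voiceless stop between vowels /o/ and /e/, so it voices to [d]. /avonvoirokote/ → avonvoirogode.
Rule 2 (nasal place assimilation): /n/ precedes the labial consonant /v/, so it assimilates in place to [m]. /avonvoirogode/ → avomvoirogode.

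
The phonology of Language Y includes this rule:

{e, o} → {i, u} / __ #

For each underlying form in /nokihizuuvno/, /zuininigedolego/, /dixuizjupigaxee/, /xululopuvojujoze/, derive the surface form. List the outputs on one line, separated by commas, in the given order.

/nokihizuuvno/: /o/ is a mid vowel in word-final position, so it raises to [u]. → [nokihizuuvnu].
/zuininigedolego/: /o/ is a mid vowel in word-final position, so it raises to [u]. → [zuininigedolegu].
/dixuizjupigaxee/: /e/ is a mid vowel in word-final position, so it raises to [i]. → [dixuizjupigaxei].
/xululopuvojujoze/: /e/ is a mid vowel in word-final position, so it raises to [i]. → [xululopuvojujozi].

nokihizuuvnu, zuininigedolegu, dixuizjupigaxei, xululopuvojujozi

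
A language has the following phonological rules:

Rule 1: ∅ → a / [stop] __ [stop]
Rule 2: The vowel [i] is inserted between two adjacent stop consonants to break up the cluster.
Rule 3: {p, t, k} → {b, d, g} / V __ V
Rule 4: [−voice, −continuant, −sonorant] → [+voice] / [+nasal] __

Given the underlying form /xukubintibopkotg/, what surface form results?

Rule 1 (stop-cluster a-epenthesis): /p/ and /k/ form a stop–stop cluster, so [a] is inserted between them. /t/ and /g/ form a stop–stop cluster, so [a] is inserted between them. /xukubintibopkotg/ → xukubintibopakotag.
Rule 2 (stop-cluster i-epenthesis): no segment meets the environment; /xukubintibopakotag/ is unchanged.
Rule 3 (intervocalic voicing): /k/ is a voiceless stop between vowels /u/ and /u/, so it voices to [g]. /p/ is a voiceless stop between vowels /o/ and /a/, so it voices to [b]. /k/ is a voiceless stop between vowels /a/ and /o/, so it voices to [g]. /t/ is a voiceless stop between vowels /o/ and /a/, so it voices to [d]. /xukubintibopakotag/ → xugubintibobagodag.
Rule 4 (post-nasal voicing): /t/ is a voiceless stop immediately after the nasal /n/, so it voices to [d]. /xugubintibobagodag/ → xugubindibobagodag.

xugubindibobagodag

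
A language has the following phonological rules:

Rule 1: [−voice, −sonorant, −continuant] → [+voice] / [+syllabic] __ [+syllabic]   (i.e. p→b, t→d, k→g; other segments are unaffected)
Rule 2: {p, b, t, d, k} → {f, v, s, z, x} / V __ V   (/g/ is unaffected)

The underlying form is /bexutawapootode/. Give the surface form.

Rule 1 (intervocalic voicing): /t/ is a voiceless stop between vowels /u/ and /a/, so it voices to [d]. /p/ is a voiceless stop between vowels /a/ and /o/, so it voices to [b]. /t/ is a voiceless stop between vowels /o/ and /o/, so it voices to [d]. /bexutawapootode/ → bexudawaboodode.
Rule 2 (intervocalic spirantization): /d/ is a stop between vowels /u/ and /a/, so it spirantizes to the fricative [z]. /b/ is a stop between vowels /a/ and /o/, so it spirantizes to the fricative [v]. /d/ is a stop between vowels /o/ and /o/, so it spirantizes to the fricative [z]. /d/ is a stop between vowels /o/ and /e/, so it spirantizes to the fricative [z]. /bexudawaboodode/ → bexuzawavoozoze.

bexuzawavoozoze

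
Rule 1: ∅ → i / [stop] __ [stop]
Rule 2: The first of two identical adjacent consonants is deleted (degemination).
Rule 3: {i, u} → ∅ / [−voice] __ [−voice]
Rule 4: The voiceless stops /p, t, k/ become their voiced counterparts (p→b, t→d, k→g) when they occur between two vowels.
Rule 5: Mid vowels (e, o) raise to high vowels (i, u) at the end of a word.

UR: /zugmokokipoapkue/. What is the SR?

zugmogokpoapkui

Rule 1 (stop-cluster i-epenthesis): /p/ and /k/ form a stop–stop cluster, so [i] is inserted between them. /zugmokokipoapkue/ → zugmokokipoapikue.
Rule 2 (degemination): no segment meets the environment; /zugmokokipoapikue/ is unchanged.
Rule 3 (high vowel syncope): /i/ is a high vowel flanked by voiceless consonants /k/ and /p/, so it deletes. /i/ is a high vowel flanked by voiceless consonants /p/ and /k/, so it deletes. /zugmokokipoapikue/ → zugmokokpoapkue.
Rule 4 (intervocalic voicing): /k/ is a voiceless stop between vowels /o/ and /o/, so it voices to [g]. /zugmokokpoapkue/ → zugmogokpoapkue.
Rule 5 (final vowel raising): /e/ is a mid vowel in word-final position, so it raises to [i]. /zugmogokpoapkue/ → zugmogokpoapkui.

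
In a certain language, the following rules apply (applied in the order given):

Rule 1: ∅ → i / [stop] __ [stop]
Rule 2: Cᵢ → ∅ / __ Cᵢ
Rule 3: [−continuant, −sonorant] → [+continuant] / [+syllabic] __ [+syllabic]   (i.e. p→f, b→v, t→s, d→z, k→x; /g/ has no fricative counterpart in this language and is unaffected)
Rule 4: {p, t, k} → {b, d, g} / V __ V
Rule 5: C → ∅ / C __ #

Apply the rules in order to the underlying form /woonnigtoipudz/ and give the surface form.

Rule 1 (stop-cluster i-epenthesis): /g/ and /t/ form a stop–stop cluster, so [i] is inserted between them. /woonnigtoipudz/ → woonnigitoipudz.
Rule 2 (degemination): /nn/ is a geminate; the first /n/ deletes. /woonnigitoipudz/ → woonigitoipudz.
Rule 3 (intervocalic spirantization): /t/ is a stop between vowels /i/ and /o/, so it spirantizes to the fricative [s]. /p/ is a stop between vowels /i/ and /u/, so it spirantizes to the fricative [f]. /woonigitoipudz/ → woonigisoifudz.
Rule 4 (intervocalic voicing): no segment meets the environment; /woonigisoifudz/ is unchanged.
Rule 5 (final cluster simplification): /z/ is the second consonant of a word-final cluster /dz/, so it deletes. /woonigisoifudz/ → woonigisoifud.

woonigisoifud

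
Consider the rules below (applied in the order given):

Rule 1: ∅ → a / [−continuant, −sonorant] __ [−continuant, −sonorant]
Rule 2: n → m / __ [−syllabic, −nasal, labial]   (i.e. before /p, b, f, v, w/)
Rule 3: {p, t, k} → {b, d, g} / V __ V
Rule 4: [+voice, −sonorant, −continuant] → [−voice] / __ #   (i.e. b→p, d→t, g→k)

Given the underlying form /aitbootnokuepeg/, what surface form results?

Rule 1 (stop-cluster a-epenthesis): /t/ and /b/ form a stop–stop cluster, so [a] is inserted between them. /aitbootnokuepeg/ → aitabootnokuepeg.
Rule 2 (nasal place assimilation): no segment meets the environment; /aitabootnokuepeg/ is unchanged.
Rule 3 (intervocalic voicing): /t/ is a voiceless stop between vowels /i/ and /a/, so it voices to [d]. /k/ is a voiceless stop between vowels /o/ and /u/, so it voices to [g]. /p/ is a voiceless stop between vowels /e/ and /e/, so it voices to [b]. /aitabootnokuepeg/ → aidabootnoguebeg.
Rule 4 (final devoicing): /g/ is a voiced stop in word-final position, so it devoices to [k]. /aidabootnoguebeg/ → aidabootnoguebek.

aidabootnoguebek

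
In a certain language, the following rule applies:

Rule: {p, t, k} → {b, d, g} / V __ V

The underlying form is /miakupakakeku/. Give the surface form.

miagubagagegu

/k/ is a voiceless stop between vowels /a/ and /u/, so it voices to [g].
/p/ is a voiceless stop between vowels /u/ and /a/, so it voices to [b].
/k/ is a voiceless stop between vowels /a/ and /a/, so it voices to [g].
/k/ is a voiceless stop between vowels /a/ and /e/, so it voices to [g].
/k/ is a voiceless stop between vowels /e/ and /u/, so it voices to [g].
Surface form: [miagubagagegu].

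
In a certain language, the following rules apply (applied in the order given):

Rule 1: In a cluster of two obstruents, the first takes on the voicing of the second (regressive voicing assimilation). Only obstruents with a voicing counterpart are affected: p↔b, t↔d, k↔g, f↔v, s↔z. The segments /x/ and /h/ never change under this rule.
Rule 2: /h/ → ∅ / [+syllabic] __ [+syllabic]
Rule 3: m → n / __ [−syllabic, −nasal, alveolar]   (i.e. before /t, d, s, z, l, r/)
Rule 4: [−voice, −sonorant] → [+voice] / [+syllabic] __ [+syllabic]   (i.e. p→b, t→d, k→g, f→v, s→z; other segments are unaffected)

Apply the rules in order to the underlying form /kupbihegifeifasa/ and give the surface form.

kubbiegiveivaza

Rule 1 (regressive voicing assimilation): /p/ precedes the voiced obstruent /b/, so it voices to [b] by assimilation. /kupbihegifeifasa/ → kubbihegifeifasa.
Rule 2 (intervocalic h-deletion): /h/ occurs between vowels /i/ and /e/, so it deletes. /kubbihegifeifasa/ → kubbiegifeifasa.
Rule 3 (nasal place assimilation): no segment meets the environment; /kubbiegifeifasa/ is unchanged.
Rule 4 (intervocalic voicing): /f/ is a voiceless obstruent between vowels /i/ and /e/, so it voices to [v]. /f/ is a voiceless obstruent between vowels /i/ and /a/, so it voices to [v]. /s/ is a voiceless obstruent between vowels /a/ and /a/, so it voices to [z]. /kubbiegifeifasa/ → kubbiegiveivaza.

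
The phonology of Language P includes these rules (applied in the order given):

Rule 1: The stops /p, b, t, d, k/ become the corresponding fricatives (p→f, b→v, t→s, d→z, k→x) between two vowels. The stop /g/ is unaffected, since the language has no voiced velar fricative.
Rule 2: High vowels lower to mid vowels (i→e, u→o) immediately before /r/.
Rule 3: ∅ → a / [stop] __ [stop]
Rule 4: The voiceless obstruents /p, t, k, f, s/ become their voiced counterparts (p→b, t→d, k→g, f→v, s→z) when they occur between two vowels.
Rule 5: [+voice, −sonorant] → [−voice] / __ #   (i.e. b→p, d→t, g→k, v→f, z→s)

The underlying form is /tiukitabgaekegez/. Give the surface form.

tiuxizabagaexeges

Rule 1 (intervocalic spirantization): /k/ is a stop between vowels /u/ and /i/, so it spirantizes to the fricative [x]. /t/ is a stop between vowels /i/ and /a/, so it spirantizes to the fricative [s]. /k/ is a stop between vowels /e/ and /e/, so it spirantizes to the fricative [x]. /tiukitabgaekegez/ → tiuxisabgaexegez.
Rule 2 (pre-rhotic lowering): no segment meets the environment; /tiuxisabgaexegez/ is unchanged.
Rule 3 (stop-cluster a-epenthesis): /b/ and /g/ form a stop–stop cluster, so [a] is inserted between them. /tiuxisabgaexegez/ → tiuxisabagaexegez.
Rule 4 (intervocalic voicing): /s/ is a voiceless obstruent between vowels /i/ and /a/, so it voices to [z]. /tiuxisabagaexegez/ → tiuxizabagaexegez.
Rule 5 (final devoicing): /z/ is a voiced obstruent in word-final position, so it devoices to [s]. /tiuxizabagaexegez/ → tiuxizabagaexeges.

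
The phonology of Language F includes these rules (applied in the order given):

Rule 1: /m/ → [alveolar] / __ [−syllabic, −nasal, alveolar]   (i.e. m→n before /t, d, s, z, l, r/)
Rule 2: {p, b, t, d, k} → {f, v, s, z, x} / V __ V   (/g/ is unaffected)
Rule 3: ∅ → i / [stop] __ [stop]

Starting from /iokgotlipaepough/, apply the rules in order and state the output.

Rule 1 (nasal place assimilation): no segment meets the environment; /iokgotlipaepough/ is unchanged.
Rule 2 (intervocalic spirantization): /p/ is a stop between vowels /i/ and /a/, so it spirantizes to the fricative [f]. /p/ is a stop between vowels /e/ and /o/, so it spirantizes to the fricative [f]. /iokgotlipaepough/ → iokgotlifaefough.
Rule 3 (stop-cluster i-epenthesis): /k/ and /g/ form a stop–stop cluster, so [i] is inserted between them. /iokgotlifaefough/ → iokigotlifaefough.

iokigotlifaefough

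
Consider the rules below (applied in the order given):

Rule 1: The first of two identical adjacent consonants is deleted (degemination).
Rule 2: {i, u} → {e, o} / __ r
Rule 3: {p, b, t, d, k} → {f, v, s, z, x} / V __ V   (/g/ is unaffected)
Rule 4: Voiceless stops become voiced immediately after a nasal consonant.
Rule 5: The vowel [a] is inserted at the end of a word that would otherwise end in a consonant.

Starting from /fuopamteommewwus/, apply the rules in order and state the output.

Rule 1 (degemination): /mm/ is a geminate; the first /m/ deletes. /ww/ is a geminate; the first /w/ deletes. /fuopamteommewwus/ → fuopamteomewus.
Rule 2 (pre-rhotic lowering): no segment meets the environment; /fuopamteomewus/ is unchanged.
Rule 3 (intervocalic spirantization): /p/ is a stop between vowels /o/ and /a/, so it spirantizes to the fricative [f]. /fuopamteomewus/ → fuofamteomewus.
Rule 4 (post-nasal voicing): /t/ is a voiceless stop immediately after the nasal /m/, so it voices to [d]. /fuofamteomewus/ → fuofamdeomewus.
Rule 5 (final a-epenthesis): the form ends in the consonant /s/, so [a] is inserted word-finally. /fuofamdeomewus/ → fuofamdeomewusa.

fuofamdeomewusa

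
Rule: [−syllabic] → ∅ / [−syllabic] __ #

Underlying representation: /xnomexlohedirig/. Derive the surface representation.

No segment of /xnomexlohedirig/ meets the structural description of the rule, so the form surfaces unchanged.

xnomexlohedirig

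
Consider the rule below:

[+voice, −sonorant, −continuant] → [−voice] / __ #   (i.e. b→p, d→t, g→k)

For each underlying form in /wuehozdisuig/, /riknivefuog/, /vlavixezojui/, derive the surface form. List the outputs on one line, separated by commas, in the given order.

wuehozdisuik, riknivefuok, vlavixezojui

/wuehozdisuig/: /g/ is a voiced stop in word-final position, so it devoices to [k]. → [wuehozdisuik].
/riknivefuog/: /g/ is a voiced stop in word-final position, so it devoices to [k]. → [riknivefuok].
/vlavixezojui/: the rule's environment is not met; surfaces unchanged as [vlavixezojui].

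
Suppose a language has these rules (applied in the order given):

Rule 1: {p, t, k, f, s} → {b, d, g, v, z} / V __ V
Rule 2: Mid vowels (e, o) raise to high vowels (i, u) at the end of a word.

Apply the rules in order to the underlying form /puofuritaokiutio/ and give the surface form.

puovuridaogiudiu

Rule 1 (intervocalic voicing): /f/ is a voiceless obstruent between vowels /o/ and /u/, so it voices to [v]. /t/ is a voiceless obstruent between vowels /i/ and /a/, so it voices to [d]. /k/ is a voiceless obstruent between vowels /o/ and /i/, so it voices to [g]. /t/ is a voiceless obstruent between vowels /u/ and /i/, so it voices to [d]. /puofuritaokiutio/ → puovuridaogiudio.
Rule 2 (final vowel raising): /o/ is a mid vowel in word-final position, so it raises to [u]. /puovuridaogiudio/ → puovuridaogiudiu.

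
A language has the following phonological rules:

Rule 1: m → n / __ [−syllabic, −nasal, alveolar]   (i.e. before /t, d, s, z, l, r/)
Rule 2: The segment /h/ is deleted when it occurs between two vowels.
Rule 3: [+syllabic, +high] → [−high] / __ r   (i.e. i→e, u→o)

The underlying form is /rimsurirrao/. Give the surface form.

rinsorerrao

Rule 1 (nasal place assimilation): /m/ precedes the alveolar consonant /s/, so it assimilates in place to [n]. /rimsurirrao/ → rinsurirrao.
Rule 2 (intervocalic h-deletion): no segment meets the environment; /rinsurirrao/ is unchanged.
Rule 3 (pre-rhotic lowering): /u/ is a high vowel immediately before /r/, so it lowers to [o]. /i/ is a high vowel immediately before /r/, so it lowers to [e]. /rinsurirrao/ → rinsorerrao.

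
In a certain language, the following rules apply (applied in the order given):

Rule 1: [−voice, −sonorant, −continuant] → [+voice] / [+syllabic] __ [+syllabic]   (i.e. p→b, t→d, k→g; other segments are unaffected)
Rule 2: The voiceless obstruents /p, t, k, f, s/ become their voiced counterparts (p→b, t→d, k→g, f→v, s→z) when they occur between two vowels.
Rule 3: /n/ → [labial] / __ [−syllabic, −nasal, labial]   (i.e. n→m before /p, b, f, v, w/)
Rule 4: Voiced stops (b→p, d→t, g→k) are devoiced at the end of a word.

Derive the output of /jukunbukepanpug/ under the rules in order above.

jugumbugebampuk

Rule 1 (intervocalic voicing): /k/ is a voiceless stop between vowels /u/ and /u/, so it voices to [g]. /k/ is a voiceless stop between vowels /u/ and /e/, so it voices to [g]. /p/ is a voiceless stop between vowels /e/ and /a/, so it voices to [b]. /jukunbukepanpug/ → jugunbugebanpug.
Rule 2 (intervocalic voicing): no segment meets the environment; /jugunbugebanpug/ is unchanged.
Rule 3 (nasal place assimilation): /n/ precedes the labial consonant /b/, so it assimilates in place to [m]. /n/ precedes the labial consonant /p/, so it assimilates in place to [m]. /jugunbugebanpug/ → jugumbugebampug.
Rule 4 (final devoicing): /g/ is a voiced stop in word-final position, so it devoices to [k]. /jugumbugebampug/ → jugumbugebampuk.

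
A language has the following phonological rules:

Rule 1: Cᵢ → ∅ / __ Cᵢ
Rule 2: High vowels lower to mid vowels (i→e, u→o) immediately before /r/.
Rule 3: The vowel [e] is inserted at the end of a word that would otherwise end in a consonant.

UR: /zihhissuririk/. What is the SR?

Rule 1 (degemination): /hh/ is a geminate; the first /h/ deletes. /ss/ is a geminate; the first /s/ deletes. /zihhissuririk/ → zihisuririk.
Rule 2 (pre-rhotic lowering): /u/ is a high vowel immediately before /r/, so it lowers to [o]. /i/ is a high vowel immediately before /r/, so it lowers to [e]. /zihisuririk/ → zihisorerik.
Rule 3 (final e-epenthesis): the form ends in the consonant /k/, so [e] is inserted word-finally. /zihisorerik/ → zihisorerike.

zihisorerike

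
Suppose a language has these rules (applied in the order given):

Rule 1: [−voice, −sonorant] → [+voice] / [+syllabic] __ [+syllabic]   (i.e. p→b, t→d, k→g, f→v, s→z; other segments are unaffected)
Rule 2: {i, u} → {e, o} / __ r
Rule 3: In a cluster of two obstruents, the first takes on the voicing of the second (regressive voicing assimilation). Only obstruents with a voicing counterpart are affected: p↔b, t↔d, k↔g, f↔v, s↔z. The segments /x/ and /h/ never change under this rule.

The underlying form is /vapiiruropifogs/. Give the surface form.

Rule 1 (intervocalic voicing): /p/ is a voiceless obstruent between vowels /a/ and /i/, so it voices to [b]. /p/ is a voiceless obstruent between vowels /o/ and /i/, so it voices to [b]. /f/ is a voiceless obstruent between vowels /i/ and /o/, so it voices to [v]. /vapiiruropifogs/ → vabiirurobivogs.
Rule 2 (pre-rhotic lowering): /i/ is a high vowel immediately before /r/, so it lowers to [e]. /u/ is a high vowel immediately before /r/, so it lowers to [o]. /vabiirurobivogs/ → vabierorobivogs.
Rule 3 (regressive voicing assimilation): /g/ precedes the voiceless obstruent /s/, so it devoices to [k] by assimilation. /vabierorobivogs/ → vabierorobivoks.

vabierorobivoks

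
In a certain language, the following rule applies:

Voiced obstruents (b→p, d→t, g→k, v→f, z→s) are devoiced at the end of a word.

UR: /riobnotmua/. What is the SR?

riobnotmua

No segment of /riobnotmua/ meets the structural description of the rule, so the form surfaces unchanged.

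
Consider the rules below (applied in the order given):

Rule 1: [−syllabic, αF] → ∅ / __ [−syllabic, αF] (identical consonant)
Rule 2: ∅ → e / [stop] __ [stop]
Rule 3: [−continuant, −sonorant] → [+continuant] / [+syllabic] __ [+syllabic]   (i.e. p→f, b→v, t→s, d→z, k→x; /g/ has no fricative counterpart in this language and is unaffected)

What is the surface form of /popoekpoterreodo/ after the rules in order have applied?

Rule 1 (degemination): /rr/ is a geminate; the first /r/ deletes. /popoekpoterreodo/ → popoekpotereodo.
Rule 2 (stop-cluster e-epenthesis): /k/ and /p/ form a stop–stop cluster, so [e] is inserted between them. /popoekpotereodo/ → popoekepotereodo.
Rule 3 (intervocalic spirantization): /p/ is a stop between vowels /o/ and /o/, so it spirantizes to the fricative [f]. /k/ is a stop between vowels /e/ and /e/, so it spirantizes to the fricative [x]. /p/ is a stop between vowels /e/ and /o/, so it spirantizes to the fricative [f]. /t/ is a stop between vowels /o/ and /e/, so it spirantizes to the fricative [s]. /d/ is a stop between vowels /o/ and /o/, so it spirantizes to the fricative [z]. /popoekepotereodo/ → pofoexefosereozo.

pofoexefosereozo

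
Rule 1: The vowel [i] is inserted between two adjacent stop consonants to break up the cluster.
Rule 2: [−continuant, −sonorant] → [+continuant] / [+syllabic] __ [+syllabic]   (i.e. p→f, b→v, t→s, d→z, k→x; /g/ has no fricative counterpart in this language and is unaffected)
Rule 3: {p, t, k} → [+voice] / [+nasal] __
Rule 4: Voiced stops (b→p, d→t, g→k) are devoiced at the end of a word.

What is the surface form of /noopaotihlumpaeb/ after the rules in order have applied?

noofaosihlumbaep

Rule 1 (stop-cluster i-epenthesis): no segment meets the environment; /noopaotihlumpaeb/ is unchanged.
Rule 2 (intervocalic spirantization): /p/ is a stop between vowels /o/ and /a/, so it spirantizes to the fricative [f]. /t/ is a stop between vowels /o/ and /i/, so it spirantizes to the fricative [s]. /noopaotihlumpaeb/ → noofaosihlumpaeb.
Rule 3 (post-nasal voicing): /p/ is a voiceless stop immediately after the nasal /m/, so it voices to [b]. /noofaosihlumpaeb/ → noofaosihlumbaeb.
Rule 4 (final devoicing): /b/ is a voiced stop in word-final position, so it devoices to [p]. /noofaosihlumbaeb/ → noofaosihlumbaep.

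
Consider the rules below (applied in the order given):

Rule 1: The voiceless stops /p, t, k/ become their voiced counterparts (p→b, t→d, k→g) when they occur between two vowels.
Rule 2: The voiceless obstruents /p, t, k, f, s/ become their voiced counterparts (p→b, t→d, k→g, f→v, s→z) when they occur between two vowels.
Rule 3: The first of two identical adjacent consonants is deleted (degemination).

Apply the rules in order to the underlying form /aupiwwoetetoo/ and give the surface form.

aubiwoededoo

Rule 1 (intervocalic voicing): /p/ is a voiceless stop between vowels /u/ and /i/, so it voices to [b]. /t/ is a voiceless stop between vowels /e/ and /e/, so it voices to [d]. /t/ is a voiceless stop between vowels /e/ and /o/, so it voices to [d]. /aupiwwoetetoo/ → aubiwwoededoo.
Rule 2 (intervocalic voicing): no segment meets the environment; /aubiwwoededoo/ is unchanged.
Rule 3 (degemination): /ww/ is a geminate; the first /w/ deletes. /aubiwwoededoo/ → aubiwoededoo.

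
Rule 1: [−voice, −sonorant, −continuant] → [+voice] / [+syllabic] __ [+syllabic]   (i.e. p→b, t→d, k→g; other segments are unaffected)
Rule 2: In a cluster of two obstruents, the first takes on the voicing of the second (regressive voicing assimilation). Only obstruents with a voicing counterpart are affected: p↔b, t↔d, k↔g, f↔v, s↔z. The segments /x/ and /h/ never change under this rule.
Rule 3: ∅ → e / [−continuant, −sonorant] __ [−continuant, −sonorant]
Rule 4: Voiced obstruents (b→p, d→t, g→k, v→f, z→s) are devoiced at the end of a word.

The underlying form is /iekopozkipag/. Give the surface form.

iegoboskibak

Rule 1 (intervocalic voicing): /k/ is a voiceless stop between vowels /e/ and /o/, so it voices to [g]. /p/ is a voiceless stop between vowels /o/ and /o/, so it voices to [b]. /p/ is a voiceless stop between vowels /i/ and /a/, so it voices to [b]. /iekopozkipag/ → iegobozkibag.
Rule 2 (regressive voicing assimilation): /z/ precedes the voiceless obstruent /k/, so it devoices to [s] by assimilation. /iegobozkibag/ → iegoboskibag.
Rule 3 (stop-cluster e-epenthesis): no segment meets the environment; /iegoboskibag/ is unchanged.
Rule 4 (final devoicing): /g/ is a voiced obstruent in word-final position, so it devoices to [k]. /iegoboskibag/ → iegoboskibak.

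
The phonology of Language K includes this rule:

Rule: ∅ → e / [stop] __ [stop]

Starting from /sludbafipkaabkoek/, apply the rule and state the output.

sludebafipekaabekoek

/d/ and /b/ form a stop–stop cluster, so [e] is inserted between them.
/p/ and /k/ form a stop–stop cluster, so [e] is inserted between them.
/b/ and /k/ form a stop–stop cluster, so [e] is inserted between them.
Surface form: [sludebafipekaabekoek].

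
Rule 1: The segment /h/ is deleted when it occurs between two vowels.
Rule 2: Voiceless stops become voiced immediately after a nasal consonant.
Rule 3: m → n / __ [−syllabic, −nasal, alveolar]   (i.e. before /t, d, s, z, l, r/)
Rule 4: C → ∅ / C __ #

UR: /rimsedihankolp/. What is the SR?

Rule 1 (intervocalic h-deletion): /h/ occurs between vowels /i/ and /a/, so it deletes. /rimsedihankolp/ → rimsediankolp.
Rule 2 (post-nasal voicing): /k/ is a voiceless stop immediately after the nasal /n/, so it voices to [g]. /rimsediankolp/ → rimsediangolp.
Rule 3 (nasal place assimilation): /m/ precedes the alveolar consonant /s/, so it assimilates in place to [n]. /rimsediangolp/ → rinsediangolp.
Rule 4 (final cluster simplification): /p/ is the second consonant of a word-final cluster /lp/, so it deletes. /rinsediangolp/ → rinsediangol.

rinsediangol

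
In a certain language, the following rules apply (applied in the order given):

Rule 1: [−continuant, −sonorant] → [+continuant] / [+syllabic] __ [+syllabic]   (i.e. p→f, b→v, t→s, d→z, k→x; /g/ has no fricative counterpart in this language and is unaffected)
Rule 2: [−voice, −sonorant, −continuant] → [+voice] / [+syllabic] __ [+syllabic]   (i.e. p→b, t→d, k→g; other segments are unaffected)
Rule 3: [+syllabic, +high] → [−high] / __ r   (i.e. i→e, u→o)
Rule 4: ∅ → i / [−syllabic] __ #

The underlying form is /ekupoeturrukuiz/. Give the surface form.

Rule 1 (intervocalic spirantization): /k/ is a stop between vowels /e/ and /u/, so it spirantizes to the fricative [x]. /p/ is a stop between vowels /u/ and /o/, so it spirantizes to the fricative [f]. /t/ is a stop between vowels /e/ and /u/, so it spirantizes to the fricative [s]. /k/ is a stop between vowels /u/ and /u/, so it spirantizes to the fricative [x]. /ekupoeturrukuiz/ → exufoesurruxuiz.
Rule 2 (intervocalic voicing): no segment meets the environment; /exufoesurruxuiz/ is unchanged.
Rule 3 (pre-rhotic lowering): /u/ is a high vowel immediately before /r/, so it lowers to [o]. /exufoesurruxuiz/ → exufoesorruxuiz.
Rule 4 (final i-epenthesis): the form ends in the consonant /z/, so [i] is inserted word-finally. /exufoesorruxuiz/ → exufoesorruxuizi.

exufoesorruxuizi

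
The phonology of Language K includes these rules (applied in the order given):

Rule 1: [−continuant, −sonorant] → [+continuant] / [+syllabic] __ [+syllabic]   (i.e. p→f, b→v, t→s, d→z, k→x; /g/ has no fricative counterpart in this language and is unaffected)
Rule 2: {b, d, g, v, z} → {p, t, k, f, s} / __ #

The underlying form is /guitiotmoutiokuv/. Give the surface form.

Rule 1 (intervocalic spirantization): /t/ is a stop between vowels /i/ and /i/, so it spirantizes to the fricative [s]. /t/ is a stop between vowels /u/ and /i/, so it spirantizes to the fricative [s]. /k/ is a stop between vowels /o/ and /u/, so it spirantizes to the fricative [x]. /guitiotmoutiokuv/ → guisiotmousioxuv.
Rule 2 (final devoicing): /v/ is a voiced obstruent in word-final position, so it devoices to [f]. /guisiotmousioxuv/ → guisiotmousioxuf.

guisiotmousioxuf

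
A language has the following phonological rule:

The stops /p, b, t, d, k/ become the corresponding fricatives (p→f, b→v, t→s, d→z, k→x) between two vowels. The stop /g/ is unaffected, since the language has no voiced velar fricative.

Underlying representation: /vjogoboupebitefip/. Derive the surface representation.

vjogovoufevisefip

Scanning /vjogoboupebitefip/: /b/ is a stop between vowels /o/ and /o/, so it spirantizes to the fricative [v]; /p/ is a stop between vowels /u/ and /e/, so it spirantizes to the fricative [f]; /b/ is a stop between vowels /e/ and /i/, so it spirantizes to the fricative [v]; /t/ is a stop between vowels /i/ and /e/, so it spirantizes to the fricative [s]; /p/ at position 17 is not in the conditioning environment.
Result: [vjogovoufevisefip].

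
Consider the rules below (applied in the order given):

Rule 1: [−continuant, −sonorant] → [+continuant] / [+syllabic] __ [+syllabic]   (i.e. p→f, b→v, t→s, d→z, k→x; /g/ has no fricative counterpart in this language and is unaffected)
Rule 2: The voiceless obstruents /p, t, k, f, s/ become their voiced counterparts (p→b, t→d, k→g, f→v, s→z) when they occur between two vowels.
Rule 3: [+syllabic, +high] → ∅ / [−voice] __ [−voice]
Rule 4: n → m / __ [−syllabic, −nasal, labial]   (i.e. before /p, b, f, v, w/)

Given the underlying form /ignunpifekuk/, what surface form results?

Rule 1 (intervocalic spirantization): /k/ is a stop between vowels /e/ and /u/, so it spirantizes to the fricative [x]. /ignunpifekuk/ → ignunpifexuk.
Rule 2 (intervocalic voicing): /f/ is a voiceless obstruent between vowels /i/ and /e/, so it voices to [v]. /ignunpifexuk/ → ignunpivexuk.
Rule 3 (high vowel syncope): /u/ is a high vowel flanked by voiceless consonants /x/ and /k/, so it deletes. /ignunpivexuk/ → ignunpivexk.
Rule 4 (nasal place assimilation): /n/ precedes the labial consonant /p/, so it assimilates in place to [m]. /ignunpivexk/ → ignumpivexk.

ignumpivexk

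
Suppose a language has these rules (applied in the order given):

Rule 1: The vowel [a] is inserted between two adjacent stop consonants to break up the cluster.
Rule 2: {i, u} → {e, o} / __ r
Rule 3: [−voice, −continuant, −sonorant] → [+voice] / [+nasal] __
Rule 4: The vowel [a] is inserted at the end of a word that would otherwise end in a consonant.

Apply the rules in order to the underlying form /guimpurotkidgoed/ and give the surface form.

guimborotakidagoeda

Rule 1 (stop-cluster a-epenthesis): /t/ and /k/ form a stop–stop cluster, so [a] is inserted between them. /d/ and /g/ form a stop–stop cluster, so [a] is inserted between them. /guimpurotkidgoed/ → guimpurotakidagoed.
Rule 2 (pre-rhotic lowering): /u/ is a high vowel immediately before /r/, so it lowers to [o]. /guimpurotakidagoed/ → guimporotakidagoed.
Rule 3 (post-nasal voicing): /p/ is a voiceless stop immediately after the nasal /m/, so it voices to [b]. /guimporotakidagoed/ → guimborotakidagoed.
Rule 4 (final a-epenthesis): the form ends in the consonant /d/, so [a] is inserted word-finally. /guimborotakidagoed/ → guimborotakidagoeda.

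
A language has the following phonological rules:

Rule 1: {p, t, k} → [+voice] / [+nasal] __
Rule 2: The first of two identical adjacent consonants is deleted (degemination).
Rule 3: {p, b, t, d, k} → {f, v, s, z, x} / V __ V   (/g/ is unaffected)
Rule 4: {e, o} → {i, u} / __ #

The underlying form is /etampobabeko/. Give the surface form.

esambovavexu

Rule 1 (post-nasal voicing): /p/ is a voiceless stop immediately after the nasal /m/, so it voices to [b]. /etampobabeko/ → etambobabeko.
Rule 2 (degemination): no segment meets the environment; /etambobabeko/ is unchanged.
Rule 3 (intervocalic spirantization): /t/ is a stop between vowels /e/ and /a/, so it spirantizes to the fricative [s]. /b/ is a stop between vowels /o/ and /a/, so it spirantizes to the fricative [v]. /b/ is a stop between vowels /a/ and /e/, so it spirantizes to the fricative [v]. /k/ is a stop between vowels /e/ and /o/, so it spirantizes to the fricative [x]. /etambobabeko/ → esambovavexo.
Rule 4 (final vowel raising): /o/ is a mid vowel in word-final position, so it raises to [u]. /esambovavexo/ → esambovavexu.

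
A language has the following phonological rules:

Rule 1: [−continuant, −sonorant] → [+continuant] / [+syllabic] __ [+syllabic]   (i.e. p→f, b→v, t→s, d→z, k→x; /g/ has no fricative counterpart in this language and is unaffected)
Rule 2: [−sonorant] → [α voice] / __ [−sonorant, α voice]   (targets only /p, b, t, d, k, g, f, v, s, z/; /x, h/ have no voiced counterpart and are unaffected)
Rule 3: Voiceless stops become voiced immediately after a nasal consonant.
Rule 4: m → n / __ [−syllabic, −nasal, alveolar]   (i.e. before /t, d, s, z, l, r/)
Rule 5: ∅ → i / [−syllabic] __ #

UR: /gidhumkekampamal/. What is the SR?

Rule 1 (intervocalic spirantization): /k/ is a stop between vowels /e/ and /a/, so it spirantizes to the fricative [x]. /gidhumkekampamal/ → gidhumkexampamal.
Rule 2 (regressive voicing assimilation): /d/ precedes the voiceless obstruent /h/, so it devoices to [t] by assimilation. /gidhumkexampamal/ → githumkexampamal.
Rule 3 (post-nasal voicing): /k/ is a voiceless stop immediately after the nasal /m/, so it voices to [g]. /p/ is a voiceless stop immediately after the nasal /m/, so it voices to [b]. /githumkexampamal/ → githumgexambamal.
Rule 4 (nasal place assimilation): no segment meets the environment; /githumgexambamal/ is unchanged.
Rule 5 (final i-epenthesis): the form ends in the consonant /l/, so [i] is inserted word-finally. /githumgexambamal/ → githumgexambamali.

githumgexambamali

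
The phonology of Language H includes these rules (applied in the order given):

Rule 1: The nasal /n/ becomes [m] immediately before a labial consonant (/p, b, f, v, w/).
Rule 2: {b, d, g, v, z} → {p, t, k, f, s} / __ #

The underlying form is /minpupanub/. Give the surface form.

mimpupanup

Rule 1 (nasal place assimilation): /n/ precedes the labial consonant /p/, so it assimilates in place to [m]. /minpupanub/ → mimpupanub.
Rule 2 (final devoicing): /b/ is a voiced obstruent in word-final position, so it devoices to [p]. /mimpupanub/ → mimpupanup.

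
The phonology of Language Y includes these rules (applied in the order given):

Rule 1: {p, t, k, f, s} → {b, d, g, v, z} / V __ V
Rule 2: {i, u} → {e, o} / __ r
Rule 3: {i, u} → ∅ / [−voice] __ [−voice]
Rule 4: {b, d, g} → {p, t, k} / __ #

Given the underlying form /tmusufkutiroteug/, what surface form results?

tmuzufkuderodeuk

Rule 1 (intervocalic voicing): /s/ is a voiceless obstruent between vowels /u/ and /u/, so it voices to [z]. /t/ is a voiceless obstruent between vowels /u/ and /i/, so it voices to [d]. /t/ is a voiceless obstruent between vowels /o/ and /e/, so it voices to [d]. /tmusufkutiroteug/ → tmuzufkudirodeug.
Rule 2 (pre-rhotic lowering): /i/ is a high vowel immediately before /r/, so it lowers to [e]. /tmuzufkudirodeug/ → tmuzufkuderodeug.
Rule 3 (high vowel syncope): no segment meets the environment; /tmuzufkuderodeug/ is unchanged.
Rule 4 (final devoicing): /g/ is a voiced stop in word-final position, so it devoices to [k]. /tmuzufkuderodeug/ → tmuzufkuderodeuk.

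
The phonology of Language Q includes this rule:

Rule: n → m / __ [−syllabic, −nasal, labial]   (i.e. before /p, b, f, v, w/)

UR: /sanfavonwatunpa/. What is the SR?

samfavomwatumpa

/n/ precedes the labial consonant /f/, so it assimilates in place to [m].
/n/ precedes the labial consonant /w/, so it assimilates in place to [m].
/n/ precedes the labial consonant /p/, so it assimilates in place to [m].
Surface form: [samfavomwatumpa].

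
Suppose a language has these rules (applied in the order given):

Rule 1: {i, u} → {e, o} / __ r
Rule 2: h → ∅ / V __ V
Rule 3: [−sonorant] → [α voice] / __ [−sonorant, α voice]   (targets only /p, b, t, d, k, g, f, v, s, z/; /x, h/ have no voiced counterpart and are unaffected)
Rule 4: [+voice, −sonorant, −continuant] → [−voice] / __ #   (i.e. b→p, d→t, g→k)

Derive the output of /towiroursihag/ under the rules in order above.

Rule 1 (pre-rhotic lowering): /i/ is a high vowel immediately before /r/, so it lowers to [e]. /u/ is a high vowel immediately before /r/, so it lowers to [o]. /towiroursihag/ → toweroorsihag.
Rule 2 (intervocalic h-deletion): /h/ occurs between vowels /i/ and /a/, so it deletes. /toweroorsihag/ → toweroorsiag.
Rule 3 (regressive voicing assimilation): no segment meets the environment; /toweroorsiag/ is unchanged.
Rule 4 (final devoicing): /g/ is a voiced stop in word-final position, so it devoices to [k]. /toweroorsiag/ → toweroorsiak.

toweroorsiak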